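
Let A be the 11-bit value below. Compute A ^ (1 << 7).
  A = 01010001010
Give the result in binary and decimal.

Mask = 1 << 7 = 00010000000
Bit 7 of A is 1; XOR with the mask flips it to 0.
  01010001010
^ 00010000000
-------------
  01000001010

Answer: 01000001010 (522)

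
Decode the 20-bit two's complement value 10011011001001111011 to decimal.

MSB is 1, so the value is negative. Find the magnitude:
1. Invert bits:  01100100110110000100
2. Add 1:        01100100110110000101  = 413061
3. Apply sign:   -413061

Answer: -413061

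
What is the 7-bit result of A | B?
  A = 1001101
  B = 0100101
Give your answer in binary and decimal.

Apply | to each column (1 where either bit is 1):
  1001101
| 0100101
---------
  1101101

Answer: 1101101 (109)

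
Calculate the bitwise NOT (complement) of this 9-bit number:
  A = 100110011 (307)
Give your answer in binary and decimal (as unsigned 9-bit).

Flip each bit (0->1, 1->0):
  100110011
  011001100

Answer: 011001100 (204)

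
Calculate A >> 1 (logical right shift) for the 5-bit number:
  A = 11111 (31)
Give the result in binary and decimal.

Logical shift right by 1: drop the bottom 1 bit(s), prepend 1 zero(s) on the left.
  11111  ->  keep [1111], discard [1], prepend 0
= 01111

Answer: 01111 (15)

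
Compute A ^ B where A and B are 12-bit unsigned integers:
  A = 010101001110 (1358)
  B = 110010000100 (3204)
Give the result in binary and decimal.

Apply ^ to each column (1 where bits differ):
  010101001110
^ 110010000100
--------------
  100111001010

Answer: 100111001010 (2506)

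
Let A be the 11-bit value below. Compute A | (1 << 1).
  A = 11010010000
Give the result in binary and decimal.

Mask = 1 << 1 = 00000000010
Bit 1 of A is 0, so OR-ing with the mask flips it to 1.
  11010010000
| 00000000010
-------------
  11010010010

Answer: 11010010010 (1682)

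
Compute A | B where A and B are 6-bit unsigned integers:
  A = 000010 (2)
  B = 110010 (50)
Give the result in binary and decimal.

Apply | to each column (1 where either bit is 1):
  000010
| 110010
--------
  110010

Answer: 110010 (50)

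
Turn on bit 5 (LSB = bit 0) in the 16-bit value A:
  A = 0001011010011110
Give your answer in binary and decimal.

Mask = 1 << 5 = 0000000000100000
Bit 5 of A is 0, so OR-ing with the mask flips it to 1.
  0001011010011110
| 0000000000100000
------------------
  0001011010111110

Answer: 0001011010111110 (5822)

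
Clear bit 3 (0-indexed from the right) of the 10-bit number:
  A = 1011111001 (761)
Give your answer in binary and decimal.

Mask = ~(1 << 3) = 1111110111
Bit 3 of A is 1, so AND-ing with the mask clears it to 0.
  1011111001
& 1111110111
------------
  1011110001

Answer: 1011110001 (753)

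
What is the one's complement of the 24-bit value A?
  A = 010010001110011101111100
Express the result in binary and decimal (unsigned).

Flip each bit (0->1, 1->0):
  010010001110011101111100
  101101110001100010000011

Answer: 101101110001100010000011 (11999363)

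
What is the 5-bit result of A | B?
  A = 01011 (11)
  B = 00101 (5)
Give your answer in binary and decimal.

Apply | to each column (1 where either bit is 1):
  01011
| 00101
-------
  01111

Answer: 01111 (15)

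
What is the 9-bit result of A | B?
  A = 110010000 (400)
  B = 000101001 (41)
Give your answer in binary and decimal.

Apply | to each column (1 where either bit is 1):
  110010000
| 000101001
-----------
  110111001

Answer: 110111001 (441)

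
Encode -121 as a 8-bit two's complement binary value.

1. Binary of +121:  01111001
2. Invert bits:     10000110
3. Add 1:           10000111

Answer: 10000111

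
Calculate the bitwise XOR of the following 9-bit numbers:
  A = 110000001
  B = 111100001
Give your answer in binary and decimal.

Apply ^ to each column (1 where bits differ):
  110000001
^ 111100001
-----------
  001100000

Answer: 001100000 (96)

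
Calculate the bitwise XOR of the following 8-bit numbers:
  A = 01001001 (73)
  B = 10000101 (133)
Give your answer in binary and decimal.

Apply ^ to each column (1 where bits differ):
  01001001
^ 10000101
----------
  11001100

Answer: 11001100 (204)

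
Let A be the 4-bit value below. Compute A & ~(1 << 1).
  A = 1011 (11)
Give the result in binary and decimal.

Mask = ~(1 << 1) = 1101
Bit 1 of A is 1, so AND-ing with the mask clears it to 0.
  1011
& 1101
------
  1001

Answer: 1001 (9)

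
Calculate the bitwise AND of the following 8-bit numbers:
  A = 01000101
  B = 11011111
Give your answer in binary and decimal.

Apply & to each column (1 only where both bits are 1):
  01000101
& 11011111
----------
  01000101

Answer: 01000101 (69)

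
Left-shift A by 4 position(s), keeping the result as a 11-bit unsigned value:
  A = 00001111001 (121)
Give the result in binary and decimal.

Shift left by 4: drop the top 4 bit(s), append 4 zero(s) on the right.
  00001111001  ->  discard [0000], keep [1111001], append 0000
= 11110010000

Answer: 11110010000 (1936)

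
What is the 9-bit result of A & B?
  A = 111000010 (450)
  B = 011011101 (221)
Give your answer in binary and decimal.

Apply & to each column (1 only where both bits are 1):
  111000010
& 011011101
-----------
  011000000

Answer: 011000000 (192)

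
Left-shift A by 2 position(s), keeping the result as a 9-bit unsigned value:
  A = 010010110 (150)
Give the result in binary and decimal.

Shift left by 2: drop the top 2 bit(s), append 2 zero(s) on the right.
  010010110  ->  discard [01], keep [0010110], append 00
= 001011000

Answer: 001011000 (88)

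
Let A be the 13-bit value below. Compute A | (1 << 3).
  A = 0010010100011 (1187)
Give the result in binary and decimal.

Mask = 1 << 3 = 0000000001000
Bit 3 of A is 0, so OR-ing with the mask flips it to 1.
  0010010100011
| 0000000001000
---------------
  0010010101011

Answer: 0010010101011 (1195)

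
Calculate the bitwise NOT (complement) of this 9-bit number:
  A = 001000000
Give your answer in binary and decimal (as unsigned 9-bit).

Flip each bit (0->1, 1->0):
  001000000
  110111111

Answer: 110111111 (447)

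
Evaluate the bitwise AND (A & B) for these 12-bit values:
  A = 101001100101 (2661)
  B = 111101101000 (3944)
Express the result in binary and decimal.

Apply & to each column (1 only where both bits are 1):
  101001100101
& 111101101000
--------------
  101001100000

Answer: 101001100000 (2656)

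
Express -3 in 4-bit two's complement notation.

1. Binary of +3:  0011
2. Invert bits:     1100
3. Add 1:           1101

Answer: 1101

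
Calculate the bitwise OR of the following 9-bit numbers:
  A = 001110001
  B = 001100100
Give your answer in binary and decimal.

Apply | to each column (1 where either bit is 1):
  001110001
| 001100100
-----------
  001110101

Answer: 001110101 (117)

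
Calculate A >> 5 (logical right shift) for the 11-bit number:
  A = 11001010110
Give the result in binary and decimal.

Logical shift right by 5: drop the bottom 5 bit(s), prepend 5 zero(s) on the left.
  11001010110  ->  keep [110010], discard [10110], prepend 00000
= 00000110010

Answer: 00000110010 (50)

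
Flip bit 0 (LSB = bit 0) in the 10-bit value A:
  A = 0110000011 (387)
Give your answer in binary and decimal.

Mask = 1 << 0 = 0000000001
Bit 0 of A is 1; XOR with the mask flips it to 0.
  0110000011
^ 0000000001
------------
  0110000010

Answer: 0110000010 (386)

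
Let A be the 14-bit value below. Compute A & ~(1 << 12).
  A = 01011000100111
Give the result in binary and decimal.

Mask = ~(1 << 12) = 10111111111111
Bit 12 of A is 1, so AND-ing with the mask clears it to 0.
  01011000100111
& 10111111111111
----------------
  00011000100111

Answer: 00011000100111 (1575)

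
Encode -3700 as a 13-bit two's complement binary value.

1. Binary of +3700:  0111001110100
2. Invert bits:     1000110001011
3. Add 1:           1000110001100

Answer: 1000110001100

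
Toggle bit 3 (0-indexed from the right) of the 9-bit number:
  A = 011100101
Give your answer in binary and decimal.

Mask = 1 << 3 = 000001000
Bit 3 of A is 0; XOR with the mask flips it to 1.
  011100101
^ 000001000
-----------
  011101101

Answer: 011101101 (237)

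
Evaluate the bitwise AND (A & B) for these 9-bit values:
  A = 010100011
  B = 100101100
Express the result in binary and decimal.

Apply & to each column (1 only where both bits are 1):
  010100011
& 100101100
-----------
  000100000

Answer: 000100000 (32)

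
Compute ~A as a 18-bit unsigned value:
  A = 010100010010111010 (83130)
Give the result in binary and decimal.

Flip each bit (0->1, 1->0):
  010100010010111010
  101011101101000101

Answer: 101011101101000101 (179013)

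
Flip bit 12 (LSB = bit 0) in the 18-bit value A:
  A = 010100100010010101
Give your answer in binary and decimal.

Mask = 1 << 12 = 000001000000000000
Bit 12 of A is 0; XOR with the mask flips it to 1.
  010100100010010101
^ 000001000000000000
--------------------
  010101100010010101

Answer: 010101100010010101 (88213)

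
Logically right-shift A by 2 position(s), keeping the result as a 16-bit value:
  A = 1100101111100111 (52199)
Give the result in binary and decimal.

Logical shift right by 2: drop the bottom 2 bit(s), prepend 2 zero(s) on the left.
  1100101111100111  ->  keep [11001011111001], discard [11], prepend 00
= 0011001011111001

Answer: 0011001011111001 (13049)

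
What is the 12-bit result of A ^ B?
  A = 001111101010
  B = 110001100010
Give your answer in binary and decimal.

Apply ^ to each column (1 where bits differ):
  001111101010
^ 110001100010
--------------
  111110001000

Answer: 111110001000 (3976)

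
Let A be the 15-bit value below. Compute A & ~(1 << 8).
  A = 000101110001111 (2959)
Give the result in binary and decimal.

Mask = ~(1 << 8) = 111111011111111
Bit 8 of A is 1, so AND-ing with the mask clears it to 0.
  000101110001111
& 111111011111111
-----------------
  000101010001111

Answer: 000101010001111 (2703)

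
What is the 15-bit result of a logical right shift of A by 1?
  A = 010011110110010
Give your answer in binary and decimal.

Logical shift right by 1: drop the bottom 1 bit(s), prepend 1 zero(s) on the left.
  010011110110010  ->  keep [01001111011001], discard [0], prepend 0
= 001001111011001

Answer: 001001111011001 (5081)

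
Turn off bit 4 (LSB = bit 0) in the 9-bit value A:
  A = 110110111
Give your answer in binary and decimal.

Mask = ~(1 << 4) = 111101111
Bit 4 of A is 1, so AND-ing with the mask clears it to 0.
  110110111
& 111101111
-----------
  110100111

Answer: 110100111 (423)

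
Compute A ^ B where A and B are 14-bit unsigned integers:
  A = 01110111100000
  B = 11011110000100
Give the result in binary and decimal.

Apply ^ to each column (1 where bits differ):
  01110111100000
^ 11011110000100
----------------
  10101001100100

Answer: 10101001100100 (10852)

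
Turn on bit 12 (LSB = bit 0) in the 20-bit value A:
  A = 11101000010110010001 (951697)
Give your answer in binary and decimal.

Mask = 1 << 12 = 00000001000000000000
Bit 12 of A is 0, so OR-ing with the mask flips it to 1.
  11101000010110010001
| 00000001000000000000
----------------------
  11101001010110010001

Answer: 11101001010110010001 (955793)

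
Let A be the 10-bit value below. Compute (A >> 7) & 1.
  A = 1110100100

Bit 7 is the 8th from the right.
  1110100100
    ^
That bit is 1.

Answer: 1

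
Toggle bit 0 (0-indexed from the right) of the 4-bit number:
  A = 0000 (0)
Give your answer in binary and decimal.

Mask = 1 << 0 = 0001
Bit 0 of A is 0; XOR with the mask flips it to 1.
  0000
^ 0001
------
  0001

Answer: 0001 (1)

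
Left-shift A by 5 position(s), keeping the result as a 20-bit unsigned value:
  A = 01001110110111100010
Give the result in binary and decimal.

Shift left by 5: drop the top 5 bit(s), append 5 zero(s) on the right.
  01001110110111100010  ->  discard [01001], keep [110110111100010], append 00000
= 11011011110001000000

Answer: 11011011110001000000 (900160)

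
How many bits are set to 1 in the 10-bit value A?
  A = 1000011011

1000011011
1-bits at positions (from bit 0 = LSB): 0, 1, 3, 4, 9
Count = 5

Answer: 5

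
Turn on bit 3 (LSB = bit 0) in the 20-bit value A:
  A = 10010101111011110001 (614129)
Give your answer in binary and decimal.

Mask = 1 << 3 = 00000000000000001000
Bit 3 of A is 0, so OR-ing with the mask flips it to 1.
  10010101111011110001
| 00000000000000001000
----------------------
  10010101111011111001

Answer: 10010101111011111001 (614137)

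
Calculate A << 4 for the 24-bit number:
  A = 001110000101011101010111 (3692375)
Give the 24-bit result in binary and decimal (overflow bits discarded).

Shift left by 4: drop the top 4 bit(s), append 4 zero(s) on the right.
  001110000101011101010111  ->  discard [0011], keep [10000101011101010111], append 0000
= 100001010111010101110000

Answer: 100001010111010101110000 (8746352)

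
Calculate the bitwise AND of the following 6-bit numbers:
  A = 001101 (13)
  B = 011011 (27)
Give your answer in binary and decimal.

Apply & to each column (1 only where both bits are 1):
  001101
& 011011
--------
  001001

Answer: 001001 (9)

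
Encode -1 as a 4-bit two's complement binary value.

1. Binary of +1:  0001
2. Invert bits:     1110
3. Add 1:           1111

Answer: 1111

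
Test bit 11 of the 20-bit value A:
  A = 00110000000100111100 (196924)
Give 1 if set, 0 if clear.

Bit 11 is the 12th from the right.
  00110000000100111100
          ^
That bit is 0.

Answer: 0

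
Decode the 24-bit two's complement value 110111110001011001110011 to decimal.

MSB is 1, so the value is negative. Find the magnitude:
1. Invert bits:  001000001110100110001100
2. Add 1:        001000001110100110001101  = 2156941
3. Apply sign:   -2156941

Answer: -2156941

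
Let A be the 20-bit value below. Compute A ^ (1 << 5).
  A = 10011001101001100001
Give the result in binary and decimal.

Mask = 1 << 5 = 00000000000000100000
Bit 5 of A is 1; XOR with the mask flips it to 0.
  10011001101001100001
^ 00000000000000100000
----------------------
  10011001101001000001

Answer: 10011001101001000001 (629313)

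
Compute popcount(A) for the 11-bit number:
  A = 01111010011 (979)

01111010011
1-bits at positions (from bit 0 = LSB): 0, 1, 4, 6, 7, 8, 9
Count = 7

Answer: 7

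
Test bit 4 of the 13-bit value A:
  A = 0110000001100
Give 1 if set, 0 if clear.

Bit 4 is the 5th from the right.
  0110000001100
          ^
That bit is 0.

Answer: 0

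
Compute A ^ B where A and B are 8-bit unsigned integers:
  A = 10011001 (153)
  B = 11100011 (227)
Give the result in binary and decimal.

Apply ^ to each column (1 where bits differ):
  10011001
^ 11100011
----------
  01111010

Answer: 01111010 (122)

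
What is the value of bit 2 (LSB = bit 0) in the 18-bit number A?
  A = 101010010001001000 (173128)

Bit 2 is the 3rd from the right.
  101010010001001000
                 ^
That bit is 0.

Answer: 0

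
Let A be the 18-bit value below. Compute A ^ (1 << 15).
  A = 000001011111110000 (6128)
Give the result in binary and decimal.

Mask = 1 << 15 = 001000000000000000
Bit 15 of A is 0; XOR with the mask flips it to 1.
  000001011111110000
^ 001000000000000000
--------------------
  001001011111110000

Answer: 001001011111110000 (38896)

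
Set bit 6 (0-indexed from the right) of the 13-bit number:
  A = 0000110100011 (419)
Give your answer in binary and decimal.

Mask = 1 << 6 = 0000001000000
Bit 6 of A is 0, so OR-ing with the mask flips it to 1.
  0000110100011
| 0000001000000
---------------
  0000111100011

Answer: 0000111100011 (483)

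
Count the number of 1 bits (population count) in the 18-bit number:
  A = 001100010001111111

001100010001111111
1-bits at positions (from bit 0 = LSB): 0, 1, 2, 3, 4, 5, 6, 10, 14, 15
Count = 10

Answer: 10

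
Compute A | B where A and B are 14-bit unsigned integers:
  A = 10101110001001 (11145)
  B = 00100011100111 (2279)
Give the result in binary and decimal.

Apply | to each column (1 where either bit is 1):
  10101110001001
| 00100011100111
----------------
  10101111101111

Answer: 10101111101111 (11247)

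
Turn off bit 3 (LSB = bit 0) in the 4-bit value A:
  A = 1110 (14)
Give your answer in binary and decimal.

Mask = ~(1 << 3) = 0111
Bit 3 of A is 1, so AND-ing with the mask clears it to 0.
  1110
& 0111
------
  0110

Answer: 0110 (6)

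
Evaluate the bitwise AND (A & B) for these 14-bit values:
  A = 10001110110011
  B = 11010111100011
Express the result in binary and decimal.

Apply & to each column (1 only where both bits are 1):
  10001110110011
& 11010111100011
----------------
  10000110100011

Answer: 10000110100011 (8611)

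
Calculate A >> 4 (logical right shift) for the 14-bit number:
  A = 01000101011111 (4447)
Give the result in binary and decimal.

Logical shift right by 4: drop the bottom 4 bit(s), prepend 4 zero(s) on the left.
  01000101011111  ->  keep [0100010101], discard [1111], prepend 0000
= 00000100010101

Answer: 00000100010101 (277)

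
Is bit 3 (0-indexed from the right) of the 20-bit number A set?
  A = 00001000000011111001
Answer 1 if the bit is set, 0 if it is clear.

Bit 3 is the 4th from the right.
  00001000000011111001
                  ^
That bit is 1.

Answer: 1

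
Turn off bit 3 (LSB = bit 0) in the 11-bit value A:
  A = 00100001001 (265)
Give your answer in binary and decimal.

Mask = ~(1 << 3) = 11111110111
Bit 3 of A is 1, so AND-ing with the mask clears it to 0.
  00100001001
& 11111110111
-------------
  00100000001

Answer: 00100000001 (257)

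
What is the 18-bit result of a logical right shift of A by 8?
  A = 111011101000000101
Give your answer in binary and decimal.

Logical shift right by 8: drop the bottom 8 bit(s), prepend 8 zero(s) on the left.
  111011101000000101  ->  keep [1110111010], discard [00000101], prepend 00000000
= 000000001110111010

Answer: 000000001110111010 (954)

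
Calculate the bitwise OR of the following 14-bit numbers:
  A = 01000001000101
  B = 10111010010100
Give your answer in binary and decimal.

Apply | to each column (1 where either bit is 1):
  01000001000101
| 10111010010100
----------------
  11111011010101

Answer: 11111011010101 (16085)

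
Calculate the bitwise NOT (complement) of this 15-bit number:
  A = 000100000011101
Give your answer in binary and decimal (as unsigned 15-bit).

Flip each bit (0->1, 1->0):
  000100000011101
  111011111100010

Answer: 111011111100010 (30690)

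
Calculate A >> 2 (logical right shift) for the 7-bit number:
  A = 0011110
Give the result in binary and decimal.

Logical shift right by 2: drop the bottom 2 bit(s), prepend 2 zero(s) on the left.
  0011110  ->  keep [00111], discard [10], prepend 00
= 0000111

Answer: 0000111 (7)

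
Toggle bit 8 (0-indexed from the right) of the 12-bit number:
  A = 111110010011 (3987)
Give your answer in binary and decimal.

Mask = 1 << 8 = 000100000000
Bit 8 of A is 1; XOR with the mask flips it to 0.
  111110010011
^ 000100000000
--------------
  111010010011

Answer: 111010010011 (3731)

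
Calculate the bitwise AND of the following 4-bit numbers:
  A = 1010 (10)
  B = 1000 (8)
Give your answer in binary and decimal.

Apply & to each column (1 only where both bits are 1):
  1010
& 1000
------
  1000

Answer: 1000 (8)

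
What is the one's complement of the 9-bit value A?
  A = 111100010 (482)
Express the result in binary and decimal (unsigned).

Flip each bit (0->1, 1->0):
  111100010
  000011101

Answer: 000011101 (29)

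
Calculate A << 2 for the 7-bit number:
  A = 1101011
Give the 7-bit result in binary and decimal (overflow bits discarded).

Shift left by 2: drop the top 2 bit(s), append 2 zero(s) on the right.
  1101011  ->  discard [11], keep [01011], append 00
= 0101100

Answer: 0101100 (44)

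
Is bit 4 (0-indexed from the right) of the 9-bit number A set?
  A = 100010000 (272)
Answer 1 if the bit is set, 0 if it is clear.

Bit 4 is the 5th from the right.
  100010000
      ^
That bit is 1.

Answer: 1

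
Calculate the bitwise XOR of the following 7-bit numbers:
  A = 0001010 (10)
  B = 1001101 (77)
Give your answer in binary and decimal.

Apply ^ to each column (1 where bits differ):
  0001010
^ 1001101
---------
  1000111

Answer: 1000111 (71)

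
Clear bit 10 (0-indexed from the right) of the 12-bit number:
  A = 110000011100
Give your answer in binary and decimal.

Mask = ~(1 << 10) = 101111111111
Bit 10 of A is 1, so AND-ing with the mask clears it to 0.
  110000011100
& 101111111111
--------------
  100000011100

Answer: 100000011100 (2076)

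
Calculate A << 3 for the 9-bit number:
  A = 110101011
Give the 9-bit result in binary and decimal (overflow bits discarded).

Shift left by 3: drop the top 3 bit(s), append 3 zero(s) on the right.
  110101011  ->  discard [110], keep [101011], append 000
= 101011000

Answer: 101011000 (344)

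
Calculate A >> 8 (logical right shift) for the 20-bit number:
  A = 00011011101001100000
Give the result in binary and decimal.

Logical shift right by 8: drop the bottom 8 bit(s), prepend 8 zero(s) on the left.
  00011011101001100000  ->  keep [000110111010], discard [01100000], prepend 00000000
= 00000000000110111010

Answer: 00000000000110111010 (442)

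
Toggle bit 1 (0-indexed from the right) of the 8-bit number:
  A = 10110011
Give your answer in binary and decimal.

Mask = 1 << 1 = 00000010
Bit 1 of A is 1; XOR with the mask flips it to 0.
  10110011
^ 00000010
----------
  10110001

Answer: 10110001 (177)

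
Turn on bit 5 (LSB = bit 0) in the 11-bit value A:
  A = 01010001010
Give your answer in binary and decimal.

Mask = 1 << 5 = 00000100000
Bit 5 of A is 0, so OR-ing with the mask flips it to 1.
  01010001010
| 00000100000
-------------
  01010101010

Answer: 01010101010 (682)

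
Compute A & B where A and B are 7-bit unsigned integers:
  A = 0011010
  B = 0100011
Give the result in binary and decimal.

Apply & to each column (1 only where both bits are 1):
  0011010
& 0100011
---------
  0000010

Answer: 0000010 (2)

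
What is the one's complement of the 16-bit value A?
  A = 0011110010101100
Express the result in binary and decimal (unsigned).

Flip each bit (0->1, 1->0):
  0011110010101100
  1100001101010011

Answer: 1100001101010011 (50003)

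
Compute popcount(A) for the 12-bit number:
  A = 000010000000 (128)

000010000000
1-bits at positions (from bit 0 = LSB): 7
Count = 1

Answer: 1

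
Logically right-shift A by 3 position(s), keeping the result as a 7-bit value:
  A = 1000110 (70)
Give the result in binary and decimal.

Logical shift right by 3: drop the bottom 3 bit(s), prepend 3 zero(s) on the left.
  1000110  ->  keep [1000], discard [110], prepend 000
= 0001000

Answer: 0001000 (8)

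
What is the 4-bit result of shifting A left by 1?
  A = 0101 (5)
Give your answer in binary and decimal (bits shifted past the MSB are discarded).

Shift left by 1: drop the top 1 bit(s), append 1 zero(s) on the right.
  0101  ->  discard [0], keep [101], append 0
= 1010

Answer: 1010 (10)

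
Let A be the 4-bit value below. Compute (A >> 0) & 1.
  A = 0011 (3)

Bit 0 is the 1st from the right.
  0011
     ^
That bit is 1.

Answer: 1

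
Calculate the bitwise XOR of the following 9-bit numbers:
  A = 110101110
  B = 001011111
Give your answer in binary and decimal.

Apply ^ to each column (1 where bits differ):
  110101110
^ 001011111
-----------
  111110001

Answer: 111110001 (497)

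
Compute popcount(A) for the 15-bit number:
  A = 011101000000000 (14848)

011101000000000
1-bits at positions (from bit 0 = LSB): 9, 11, 12, 13
Count = 4

Answer: 4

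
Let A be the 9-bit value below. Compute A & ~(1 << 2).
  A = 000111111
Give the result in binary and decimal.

Mask = ~(1 << 2) = 111111011
Bit 2 of A is 1, so AND-ing with the mask clears it to 0.
  000111111
& 111111011
-----------
  000111011

Answer: 000111011 (59)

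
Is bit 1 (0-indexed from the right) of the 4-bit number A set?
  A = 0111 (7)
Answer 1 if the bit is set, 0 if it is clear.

Bit 1 is the 2nd from the right.
  0111
    ^
That bit is 1.

Answer: 1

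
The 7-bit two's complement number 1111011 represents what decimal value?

MSB is 1, so the value is negative. Find the magnitude:
1. Invert bits:  0000100
2. Add 1:        0000101  = 5
3. Apply sign:   -5

Answer: -5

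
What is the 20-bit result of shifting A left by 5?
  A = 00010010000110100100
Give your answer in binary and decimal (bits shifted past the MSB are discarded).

Shift left by 5: drop the top 5 bit(s), append 5 zero(s) on the right.
  00010010000110100100  ->  discard [00010], keep [010000110100100], append 00000
= 01000011010010000000

Answer: 01000011010010000000 (275584)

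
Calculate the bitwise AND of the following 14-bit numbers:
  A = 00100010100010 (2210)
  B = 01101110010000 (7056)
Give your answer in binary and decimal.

Apply & to each column (1 only where both bits are 1):
  00100010100010
& 01101110010000
----------------
  00100010000000

Answer: 00100010000000 (2176)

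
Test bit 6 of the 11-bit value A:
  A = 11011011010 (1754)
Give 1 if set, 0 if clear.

Bit 6 is the 7th from the right.
  11011011010
      ^
That bit is 1.

Answer: 1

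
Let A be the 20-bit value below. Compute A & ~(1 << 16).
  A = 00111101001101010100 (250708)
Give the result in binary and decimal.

Mask = ~(1 << 16) = 11101111111111111111
Bit 16 of A is 1, so AND-ing with the mask clears it to 0.
  00111101001101010100
& 11101111111111111111
----------------------
  00101101001101010100

Answer: 00101101001101010100 (185172)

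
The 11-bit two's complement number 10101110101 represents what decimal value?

MSB is 1, so the value is negative. Find the magnitude:
1. Invert bits:  01010001010
2. Add 1:        01010001011  = 651
3. Apply sign:   -651

Answer: -651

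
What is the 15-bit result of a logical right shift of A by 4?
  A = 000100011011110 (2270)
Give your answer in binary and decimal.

Logical shift right by 4: drop the bottom 4 bit(s), prepend 4 zero(s) on the left.
  000100011011110  ->  keep [00010001101], discard [1110], prepend 0000
= 000000010001101

Answer: 000000010001101 (141)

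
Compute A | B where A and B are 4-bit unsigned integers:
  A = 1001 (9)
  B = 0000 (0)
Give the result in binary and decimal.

Apply | to each column (1 where either bit is 1):
  1001
| 0000
------
  1001

Answer: 1001 (9)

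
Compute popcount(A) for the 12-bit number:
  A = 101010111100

101010111100
1-bits at positions (from bit 0 = LSB): 2, 3, 4, 5, 7, 9, 11
Count = 7

Answer: 7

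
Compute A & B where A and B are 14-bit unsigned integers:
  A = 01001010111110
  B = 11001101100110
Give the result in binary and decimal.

Apply & to each column (1 only where both bits are 1):
  01001010111110
& 11001101100110
----------------
  01001000100110

Answer: 01001000100110 (4646)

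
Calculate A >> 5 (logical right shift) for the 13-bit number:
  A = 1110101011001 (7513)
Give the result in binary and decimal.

Logical shift right by 5: drop the bottom 5 bit(s), prepend 5 zero(s) on the left.
  1110101011001  ->  keep [11101010], discard [11001], prepend 00000
= 0000011101010

Answer: 0000011101010 (234)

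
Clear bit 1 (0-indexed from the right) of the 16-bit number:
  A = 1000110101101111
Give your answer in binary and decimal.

Mask = ~(1 << 1) = 1111111111111101
Bit 1 of A is 1, so AND-ing with the mask clears it to 0.
  1000110101101111
& 1111111111111101
------------------
  1000110101101101

Answer: 1000110101101101 (36205)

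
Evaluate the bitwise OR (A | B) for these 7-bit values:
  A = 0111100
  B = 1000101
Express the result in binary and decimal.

Apply | to each column (1 where either bit is 1):
  0111100
| 1000101
---------
  1111101

Answer: 1111101 (125)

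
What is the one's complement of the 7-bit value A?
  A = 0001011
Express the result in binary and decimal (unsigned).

Flip each bit (0->1, 1->0):
  0001011
  1110100

Answer: 1110100 (116)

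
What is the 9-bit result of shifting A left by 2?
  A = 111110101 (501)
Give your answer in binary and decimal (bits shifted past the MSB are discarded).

Shift left by 2: drop the top 2 bit(s), append 2 zero(s) on the right.
  111110101  ->  discard [11], keep [1110101], append 00
= 111010100

Answer: 111010100 (468)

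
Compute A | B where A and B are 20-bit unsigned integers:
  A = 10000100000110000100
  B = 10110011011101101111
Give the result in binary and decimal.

Apply | to each column (1 where either bit is 1):
  10000100000110000100
| 10110011011101101111
----------------------
  10110111011111101111

Answer: 10110111011111101111 (751599)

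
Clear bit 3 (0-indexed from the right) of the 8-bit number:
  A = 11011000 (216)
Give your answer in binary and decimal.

Mask = ~(1 << 3) = 11110111
Bit 3 of A is 1, so AND-ing with the mask clears it to 0.
  11011000
& 11110111
----------
  11010000

Answer: 11010000 (208)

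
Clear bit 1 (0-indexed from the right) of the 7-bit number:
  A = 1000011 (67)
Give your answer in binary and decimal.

Mask = ~(1 << 1) = 1111101
Bit 1 of A is 1, so AND-ing with the mask clears it to 0.
  1000011
& 1111101
---------
  1000001

Answer: 1000001 (65)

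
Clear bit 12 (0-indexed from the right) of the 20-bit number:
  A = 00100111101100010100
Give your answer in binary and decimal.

Mask = ~(1 << 12) = 11111110111111111111
Bit 12 of A is 1, so AND-ing with the mask clears it to 0.
  00100111101100010100
& 11111110111111111111
----------------------
  00100110101100010100

Answer: 00100110101100010100 (158484)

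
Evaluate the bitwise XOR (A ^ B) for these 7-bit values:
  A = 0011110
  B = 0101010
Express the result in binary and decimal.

Apply ^ to each column (1 where bits differ):
  0011110
^ 0101010
---------
  0110100

Answer: 0110100 (52)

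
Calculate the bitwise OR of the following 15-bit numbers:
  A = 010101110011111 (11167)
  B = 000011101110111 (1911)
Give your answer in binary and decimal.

Apply | to each column (1 where either bit is 1):
  010101110011111
| 000011101110111
-----------------
  010111111111111

Answer: 010111111111111 (12287)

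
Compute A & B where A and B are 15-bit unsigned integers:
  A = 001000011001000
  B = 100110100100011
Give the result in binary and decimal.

Apply & to each column (1 only where both bits are 1):
  001000011001000
& 100110100100011
-----------------
  000000000000000

Answer: 000000000000000 (0)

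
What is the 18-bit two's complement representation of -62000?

1. Binary of +62000:  001111001000110000
2. Invert bits:     110000110111001111
3. Add 1:           110000110111010000

Answer: 110000110111010000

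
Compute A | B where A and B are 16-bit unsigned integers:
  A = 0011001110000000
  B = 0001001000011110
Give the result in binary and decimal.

Apply | to each column (1 where either bit is 1):
  0011001110000000
| 0001001000011110
------------------
  0011001110011110

Answer: 0011001110011110 (13214)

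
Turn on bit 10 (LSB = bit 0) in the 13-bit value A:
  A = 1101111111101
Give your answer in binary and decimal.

Mask = 1 << 10 = 0010000000000
Bit 10 of A is 0, so OR-ing with the mask flips it to 1.
  1101111111101
| 0010000000000
---------------
  1111111111101

Answer: 1111111111101 (8189)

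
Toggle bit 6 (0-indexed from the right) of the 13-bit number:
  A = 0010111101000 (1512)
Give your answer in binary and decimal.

Mask = 1 << 6 = 0000001000000
Bit 6 of A is 1; XOR with the mask flips it to 0.
  0010111101000
^ 0000001000000
---------------
  0010110101000

Answer: 0010110101000 (1448)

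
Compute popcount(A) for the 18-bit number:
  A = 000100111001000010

000100111001000010
1-bits at positions (from bit 0 = LSB): 1, 6, 9, 10, 11, 14
Count = 6

Answer: 6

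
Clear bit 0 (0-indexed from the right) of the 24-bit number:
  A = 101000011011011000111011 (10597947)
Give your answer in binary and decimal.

Mask = ~(1 << 0) = 111111111111111111111110
Bit 0 of A is 1, so AND-ing with the mask clears it to 0.
  101000011011011000111011
& 111111111111111111111110
--------------------------
  101000011011011000111010

Answer: 101000011011011000111010 (10597946)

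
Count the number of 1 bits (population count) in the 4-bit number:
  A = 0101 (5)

0101
1-bits at positions (from bit 0 = LSB): 0, 2
Count = 2

Answer: 2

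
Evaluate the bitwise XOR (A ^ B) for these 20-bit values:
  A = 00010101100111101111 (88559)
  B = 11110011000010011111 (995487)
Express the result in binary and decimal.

Apply ^ to each column (1 where bits differ):
  00010101100111101111
^ 11110011000010011111
----------------------
  11100110100101110000

Answer: 11100110100101110000 (944496)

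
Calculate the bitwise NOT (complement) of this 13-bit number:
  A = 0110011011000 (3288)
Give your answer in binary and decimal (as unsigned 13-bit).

Flip each bit (0->1, 1->0):
  0110011011000
  1001100100111

Answer: 1001100100111 (4903)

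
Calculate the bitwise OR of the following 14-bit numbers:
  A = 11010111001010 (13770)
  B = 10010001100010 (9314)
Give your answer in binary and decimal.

Apply | to each column (1 where either bit is 1):
  11010111001010
| 10010001100010
----------------
  11010111101010

Answer: 11010111101010 (13802)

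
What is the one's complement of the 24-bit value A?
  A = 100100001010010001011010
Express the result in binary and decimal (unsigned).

Flip each bit (0->1, 1->0):
  100100001010010001011010
  011011110101101110100101

Answer: 011011110101101110100101 (7297957)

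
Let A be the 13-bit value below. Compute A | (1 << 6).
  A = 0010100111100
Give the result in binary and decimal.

Mask = 1 << 6 = 0000001000000
Bit 6 of A is 0, so OR-ing with the mask flips it to 1.
  0010100111100
| 0000001000000
---------------
  0010101111100

Answer: 0010101111100 (1404)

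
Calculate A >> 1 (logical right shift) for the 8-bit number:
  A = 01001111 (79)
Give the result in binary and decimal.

Logical shift right by 1: drop the bottom 1 bit(s), prepend 1 zero(s) on the left.
  01001111  ->  keep [0100111], discard [1], prepend 0
= 00100111

Answer: 00100111 (39)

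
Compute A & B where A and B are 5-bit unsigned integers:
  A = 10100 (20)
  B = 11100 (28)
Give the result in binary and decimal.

Apply & to each column (1 only where both bits are 1):
  10100
& 11100
-------
  10100

Answer: 10100 (20)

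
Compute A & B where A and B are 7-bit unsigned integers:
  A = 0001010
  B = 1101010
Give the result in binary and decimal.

Apply & to each column (1 only where both bits are 1):
  0001010
& 1101010
---------
  0001010

Answer: 0001010 (10)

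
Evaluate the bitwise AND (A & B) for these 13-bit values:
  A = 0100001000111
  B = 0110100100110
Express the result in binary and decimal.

Apply & to each column (1 only where both bits are 1):
  0100001000111
& 0110100100110
---------------
  0100000000110

Answer: 0100000000110 (2054)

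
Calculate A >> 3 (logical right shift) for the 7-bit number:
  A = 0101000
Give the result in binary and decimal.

Logical shift right by 3: drop the bottom 3 bit(s), prepend 3 zero(s) on the left.
  0101000  ->  keep [0101], discard [000], prepend 000
= 0000101

Answer: 0000101 (5)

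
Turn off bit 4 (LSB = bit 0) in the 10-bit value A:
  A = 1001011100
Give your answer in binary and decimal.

Mask = ~(1 << 4) = 1111101111
Bit 4 of A is 1, so AND-ing with the mask clears it to 0.
  1001011100
& 1111101111
------------
  1001001100

Answer: 1001001100 (588)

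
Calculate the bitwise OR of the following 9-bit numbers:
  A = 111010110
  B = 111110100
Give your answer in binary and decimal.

Apply | to each column (1 where either bit is 1):
  111010110
| 111110100
-----------
  111110110

Answer: 111110110 (502)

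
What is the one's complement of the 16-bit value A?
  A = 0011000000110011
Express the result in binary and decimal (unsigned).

Flip each bit (0->1, 1->0):
  0011000000110011
  1100111111001100

Answer: 1100111111001100 (53196)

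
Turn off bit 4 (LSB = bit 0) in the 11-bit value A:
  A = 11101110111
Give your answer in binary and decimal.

Mask = ~(1 << 4) = 11111101111
Bit 4 of A is 1, so AND-ing with the mask clears it to 0.
  11101110111
& 11111101111
-------------
  11101100111

Answer: 11101100111 (1895)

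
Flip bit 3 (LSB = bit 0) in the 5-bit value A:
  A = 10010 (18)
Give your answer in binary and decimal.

Mask = 1 << 3 = 01000
Bit 3 of A is 0; XOR with the mask flips it to 1.
  10010
^ 01000
-------
  11010

Answer: 11010 (26)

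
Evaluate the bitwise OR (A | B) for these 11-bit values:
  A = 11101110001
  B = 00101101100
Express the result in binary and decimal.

Apply | to each column (1 where either bit is 1):
  11101110001
| 00101101100
-------------
  11101111101

Answer: 11101111101 (1917)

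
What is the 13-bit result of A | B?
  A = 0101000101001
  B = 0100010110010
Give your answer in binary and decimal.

Apply | to each column (1 where either bit is 1):
  0101000101001
| 0100010110010
---------------
  0101010111011

Answer: 0101010111011 (2747)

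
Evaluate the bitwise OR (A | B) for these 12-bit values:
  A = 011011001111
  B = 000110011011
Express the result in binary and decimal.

Apply | to each column (1 where either bit is 1):
  011011001111
| 000110011011
--------------
  011111011111

Answer: 011111011111 (2015)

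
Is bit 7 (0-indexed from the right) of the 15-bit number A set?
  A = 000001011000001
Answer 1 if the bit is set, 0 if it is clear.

Bit 7 is the 8th from the right.
  000001011000001
         ^
That bit is 1.

Answer: 1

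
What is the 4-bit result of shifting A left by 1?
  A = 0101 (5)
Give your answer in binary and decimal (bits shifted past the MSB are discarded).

Shift left by 1: drop the top 1 bit(s), append 1 zero(s) on the right.
  0101  ->  discard [0], keep [101], append 0
= 1010

Answer: 1010 (10)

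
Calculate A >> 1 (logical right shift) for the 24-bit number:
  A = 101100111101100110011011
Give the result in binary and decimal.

Logical shift right by 1: drop the bottom 1 bit(s), prepend 1 zero(s) on the left.
  101100111101100110011011  ->  keep [10110011110110011001101], discard [1], prepend 0
= 010110011110110011001101

Answer: 010110011110110011001101 (5893325)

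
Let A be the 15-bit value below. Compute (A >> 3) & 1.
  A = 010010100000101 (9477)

Bit 3 is the 4th from the right.
  010010100000101
             ^
That bit is 0.

Answer: 0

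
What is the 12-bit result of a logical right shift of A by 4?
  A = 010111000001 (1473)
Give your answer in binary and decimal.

Logical shift right by 4: drop the bottom 4 bit(s), prepend 4 zero(s) on the left.
  010111000001  ->  keep [01011100], discard [0001], prepend 0000
= 000001011100

Answer: 000001011100 (92)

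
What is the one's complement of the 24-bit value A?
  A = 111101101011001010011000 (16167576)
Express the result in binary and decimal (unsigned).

Flip each bit (0->1, 1->0):
  111101101011001010011000
  000010010100110101100111

Answer: 000010010100110101100111 (609639)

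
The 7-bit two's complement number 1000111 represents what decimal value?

MSB is 1, so the value is negative. Find the magnitude:
1. Invert bits:  0111000
2. Add 1:        0111001  = 57
3. Apply sign:   -57

Answer: -57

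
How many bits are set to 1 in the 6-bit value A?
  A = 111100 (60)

111100
1-bits at positions (from bit 0 = LSB): 2, 3, 4, 5
Count = 4

Answer: 4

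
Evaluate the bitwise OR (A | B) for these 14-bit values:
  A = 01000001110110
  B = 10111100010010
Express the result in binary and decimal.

Apply | to each column (1 where either bit is 1):
  01000001110110
| 10111100010010
----------------
  11111101110110

Answer: 11111101110110 (16246)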